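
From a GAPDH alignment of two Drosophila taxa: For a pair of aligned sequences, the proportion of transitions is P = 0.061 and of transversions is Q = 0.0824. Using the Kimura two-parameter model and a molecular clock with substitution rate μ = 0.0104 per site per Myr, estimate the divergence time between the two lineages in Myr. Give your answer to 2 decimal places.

Under the Kimura two-parameter model, d = −½ ln(1 − 2P − Q) − ¼ ln(1 − 2Q).
1 − 2P − Q = 0.7956, giving −½ ln(0.7956) = 0.114329.
1 − 2Q = 0.8352, giving −¼ ln(0.8352) = 0.045021.
d = 0.114329 + 0.045021 = 0.159350.
Under a molecular clock d = 2μt, so t = d/(2μ) = 0.159350 / (2 × 0.0104) = 7.66 Myr.

7.66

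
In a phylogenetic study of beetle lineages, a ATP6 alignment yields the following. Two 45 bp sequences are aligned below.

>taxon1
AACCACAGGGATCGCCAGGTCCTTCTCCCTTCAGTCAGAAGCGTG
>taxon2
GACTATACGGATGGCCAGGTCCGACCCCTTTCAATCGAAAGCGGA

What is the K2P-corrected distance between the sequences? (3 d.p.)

Of 45 sites, 9 differences are transitions and 5 are transversions, so P = 9/45 = 0.2 and Q = 5/45 ≈ 0.111111.
Under the Kimura two-parameter model, d = −½ ln(1 − 2P − Q) − ¼ ln(1 − 2Q).
1 − 2P − Q = 0.488889, giving −½ ln(0.488889) = 0.357810.
1 − 2Q = 0.777778, giving −¼ ln(0.777778) = 0.062829.
d = 0.357810 + 0.062829 = 0.420639.

0.421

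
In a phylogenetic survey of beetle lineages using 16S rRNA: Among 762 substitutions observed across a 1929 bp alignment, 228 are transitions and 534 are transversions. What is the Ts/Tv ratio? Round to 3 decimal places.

0.427

R = 228/534 = 0.426966… ≈ 0.427 (to 3 d.p.).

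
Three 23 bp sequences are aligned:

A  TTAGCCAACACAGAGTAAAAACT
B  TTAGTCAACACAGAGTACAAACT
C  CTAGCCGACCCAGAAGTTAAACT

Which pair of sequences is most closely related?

A–B: 2/23 differ, p = 0.087, d = 0.092.
A–C: 7/23 differ, p = 0.304, d = 0.390.
B–C: 8/23 differ, p = 0.348, d = 0.467.
The smallest distance is between A and B.

A and B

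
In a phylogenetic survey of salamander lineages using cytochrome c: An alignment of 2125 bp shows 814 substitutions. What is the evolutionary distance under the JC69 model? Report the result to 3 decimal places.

0.536

p = 814/2125 ≈ 0.383059.
d = −(3/4) ln(1 − 4p/3) = −0.75 ln(1 − 0.510745) = −0.75 ln(0.489255)
  = −0.75 × (-0.714871) = 0.536153 substitutions/site.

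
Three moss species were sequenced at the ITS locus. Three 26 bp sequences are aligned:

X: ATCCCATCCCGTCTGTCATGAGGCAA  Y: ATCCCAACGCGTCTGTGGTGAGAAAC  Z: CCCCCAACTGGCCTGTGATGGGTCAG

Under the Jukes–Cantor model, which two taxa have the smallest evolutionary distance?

X–Y: 7/26 differ, p = 0.269, d = 0.334.
X–Z: 10/26 differ, p = 0.385, d = 0.539.
Y–Z: 10/26 differ, p = 0.385, d = 0.539.
The smallest distance is between X and Y.

X and Y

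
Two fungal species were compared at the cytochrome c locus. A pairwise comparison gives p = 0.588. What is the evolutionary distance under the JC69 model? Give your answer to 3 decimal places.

1.149

d = −(3/4) ln(1 − 4p/3) = −0.75 ln(1 − 0.784) = −0.75 ln(0.216)
  = −0.75 × (-1.532477) = 1.149358 substitutions/site.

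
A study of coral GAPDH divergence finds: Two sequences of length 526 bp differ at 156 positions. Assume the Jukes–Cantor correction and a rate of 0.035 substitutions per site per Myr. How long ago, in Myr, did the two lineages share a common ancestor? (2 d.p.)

5.39

p = 156/526 ≈ 0.296578.
d = −(3/4) ln(1 − 4p/3) = −0.75 ln(1 − 0.395437) = −0.75 ln(0.604563)
  = −0.75 × (-0.503249) = 0.377437 substitutions/site.
Under a molecular clock d = 2μt, so t = d/(2μ) = 0.377437 / (2 × 0.035) = 5.39 Myr.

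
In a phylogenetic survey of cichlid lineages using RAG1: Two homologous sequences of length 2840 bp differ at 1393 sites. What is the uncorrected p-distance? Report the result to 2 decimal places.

0.49

p = 1393/2840 = 0.490492… ≈ 0.49 (to 2 d.p.).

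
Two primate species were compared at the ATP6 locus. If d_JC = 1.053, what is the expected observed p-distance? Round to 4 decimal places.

0.5658

p = (3/4)(1 − e^(−4d/3)) = 0.75 × (1 − e^(-1.404)) = 0.75 × (1 − 0.245613) = 0.565790.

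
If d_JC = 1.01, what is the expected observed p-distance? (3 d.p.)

0.555

p = (3/4)(1 − e^(−4d/3)) = 0.75 × (1 − e^(-1.346667)) = 0.75 × (1 − 0.260106) = 0.554921.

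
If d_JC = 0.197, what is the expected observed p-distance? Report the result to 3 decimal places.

p = (3/4)(1 − e^(−4d/3)) = 0.75 × (1 − e^(-0.262667)) = 0.75 × (1 − 0.768998) = 0.173252.

0.173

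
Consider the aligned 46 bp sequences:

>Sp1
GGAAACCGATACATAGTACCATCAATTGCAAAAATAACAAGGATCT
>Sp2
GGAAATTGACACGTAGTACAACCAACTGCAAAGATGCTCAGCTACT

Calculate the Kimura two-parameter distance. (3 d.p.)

0.444

Of 46 sites, 9 differences are transitions and 6 are transversions, so P = 9/46 ≈ 0.195652 and Q = 6/46 ≈ 0.130435.
Under the Kimura two-parameter model, d = −½ ln(1 − 2P − Q) − ¼ ln(1 − 2Q).
1 − 2P − Q = 0.478261, giving −½ ln(0.478261) = 0.368799.
1 − 2Q = 0.73913, giving −¼ ln(0.73913) = 0.075570.
d = 0.368799 + 0.075570 = 0.444369.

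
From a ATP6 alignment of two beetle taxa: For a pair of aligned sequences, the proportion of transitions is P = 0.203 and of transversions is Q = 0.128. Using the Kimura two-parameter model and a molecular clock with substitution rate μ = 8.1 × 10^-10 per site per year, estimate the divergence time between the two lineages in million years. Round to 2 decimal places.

Under the Kimura two-parameter model, d = −½ ln(1 − 2P − Q) − ¼ ln(1 − 2Q).
1 − 2P − Q = 0.466, giving −½ ln(0.466) = 0.381785.
1 − 2Q = 0.744, giving −¼ ln(0.744) = 0.073929.
d = 0.381785 + 0.073929 = 0.455714.
Under a molecular clock d = 2μt, so t = d/(2μ) = 0.455714 / (2 × 8.1 × 10^-10) = 281.30 million years.

281.30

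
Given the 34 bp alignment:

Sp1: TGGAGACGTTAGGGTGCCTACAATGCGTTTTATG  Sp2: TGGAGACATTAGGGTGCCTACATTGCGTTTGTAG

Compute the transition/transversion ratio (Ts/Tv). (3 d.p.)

0.250

Transitions are A↔G and C↔T; transversions are all other mismatches.
Transitions: 1. Transversions: 4.
R = 1/4 = 0.250.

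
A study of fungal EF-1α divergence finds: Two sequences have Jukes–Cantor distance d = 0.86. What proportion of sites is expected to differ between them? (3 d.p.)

p = (3/4)(1 − e^(−4d/3)) = 0.75 × (1 − e^(-1.146667)) = 0.75 × (1 − 0.317694) = 0.511730.

0.512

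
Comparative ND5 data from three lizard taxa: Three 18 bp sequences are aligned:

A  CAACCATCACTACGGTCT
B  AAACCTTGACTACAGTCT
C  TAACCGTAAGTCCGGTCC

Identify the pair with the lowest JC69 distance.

A–B: 4/18 differ, p = 0.222, d = 0.264.
A–C: 6/18 differ, p = 0.333, d = 0.441.
B–C: 7/18 differ, p = 0.389, d = 0.548.
The smallest distance is between A and B.

A and B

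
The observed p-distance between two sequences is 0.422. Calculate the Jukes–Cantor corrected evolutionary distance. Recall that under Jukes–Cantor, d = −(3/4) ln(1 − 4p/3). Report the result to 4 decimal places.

0.6203

d = −(3/4) ln(1 − 4p/3) = −0.75 ln(1 − 0.562667) = −0.75 ln(0.437333)
  = −0.75 × (-0.827060) = 0.620295 substitutions/site.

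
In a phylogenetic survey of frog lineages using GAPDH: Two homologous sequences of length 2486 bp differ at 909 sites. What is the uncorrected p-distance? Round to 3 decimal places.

0.366

p = 909/2486 = 0.365647… ≈ 0.366 (to 3 d.p.).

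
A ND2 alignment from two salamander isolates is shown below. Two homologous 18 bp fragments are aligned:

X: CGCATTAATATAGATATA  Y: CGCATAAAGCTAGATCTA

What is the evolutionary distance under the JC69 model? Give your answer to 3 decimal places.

0.264

The sequences differ at 4 of 18 sites (6, 9, 10, 16), so p = 4/18 ≈ 0.222222.
d = −(3/4) ln(1 − 4p/3) = −0.75 ln(1 − 0.296296) = −0.75 ln(0.703704)
  = −0.75 × (-0.351397) = 0.263548 substitutions/site.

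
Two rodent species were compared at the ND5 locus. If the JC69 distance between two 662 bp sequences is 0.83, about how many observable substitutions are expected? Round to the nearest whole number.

Invert JC69: p = (3/4)(1 − e^(−4d/3)) = 0.75 × (1 − e^(-1.106667)) = 0.75 × (1 − 0.330659) = 0.502006.
Expected differing sites = pL ≈ 0.502006 × 662 = 332.327972 ≈ 332.

332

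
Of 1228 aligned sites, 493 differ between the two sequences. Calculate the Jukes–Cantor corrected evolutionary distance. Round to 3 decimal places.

p = 493/1228 ≈ 0.401466.
d = −(3/4) ln(1 − 4p/3) = −0.75 ln(1 − 0.535288) = −0.75 ln(0.464712)
  = −0.75 × (-0.766337) = 0.574753 substitutions/site.

0.575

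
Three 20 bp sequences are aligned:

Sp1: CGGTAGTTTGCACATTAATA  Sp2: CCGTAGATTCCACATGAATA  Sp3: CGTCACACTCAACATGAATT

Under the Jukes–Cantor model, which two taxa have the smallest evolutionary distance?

Sp1 and Sp2

Sp1–Sp2: 4/20 differ, p = 0.200, d = 0.233.
Sp1–Sp3: 9/20 differ, p = 0.450, d = 0.687.
Sp2–Sp3: 7/20 differ, p = 0.350, d = 0.471.
The smallest distance is between Sp1 and Sp2.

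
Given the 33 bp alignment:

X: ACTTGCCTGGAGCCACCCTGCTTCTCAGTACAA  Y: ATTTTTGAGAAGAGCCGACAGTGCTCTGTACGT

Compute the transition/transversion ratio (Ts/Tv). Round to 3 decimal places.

0.500

Transitions are A↔G and C↔T; transversions are all other mismatches.
Transitions: 6. Transversions: 12.
R = 6/12 = 0.500.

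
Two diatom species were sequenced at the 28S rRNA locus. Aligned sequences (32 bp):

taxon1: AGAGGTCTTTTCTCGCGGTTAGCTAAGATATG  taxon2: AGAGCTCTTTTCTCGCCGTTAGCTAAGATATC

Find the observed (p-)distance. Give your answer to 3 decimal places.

The sequences differ at 3 of 32 positions (sites 5, 17, 32).
p = 3/32 = 0.09375 ≈ 0.094 (to 3 d.p.).

0.094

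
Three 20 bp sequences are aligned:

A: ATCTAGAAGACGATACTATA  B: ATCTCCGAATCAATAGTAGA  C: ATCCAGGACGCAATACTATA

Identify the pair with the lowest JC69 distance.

A and C

A–B: 8/20 differ, p = 0.400, d = 0.572.
A–C: 5/20 differ, p = 0.250, d = 0.304.
B–C: 7/20 differ, p = 0.350, d = 0.471.
The smallest distance is between A and C.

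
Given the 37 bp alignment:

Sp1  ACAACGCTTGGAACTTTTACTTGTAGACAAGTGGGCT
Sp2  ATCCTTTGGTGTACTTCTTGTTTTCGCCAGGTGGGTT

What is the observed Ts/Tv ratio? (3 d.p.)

Transitions are A↔G and C↔T; transversions are all other mismatches.
Transitions: 6. Transversions: 12.
R = 6/12 = 0.500.

0.500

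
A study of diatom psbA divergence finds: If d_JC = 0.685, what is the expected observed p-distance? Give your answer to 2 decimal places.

0.45

p = (3/4)(1 − e^(−4d/3)) = 0.75 × (1 − e^(-0.913333)) = 0.75 × (1 − 0.401185) = 0.449111.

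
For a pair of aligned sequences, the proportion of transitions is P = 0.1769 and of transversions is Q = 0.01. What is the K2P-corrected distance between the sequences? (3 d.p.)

0.231

Under the Kimura two-parameter model, d = −½ ln(1 − 2P − Q) − ¼ ln(1 − 2Q).
1 − 2P − Q = 0.6362, giving −½ ln(0.6362) = 0.226121.
1 − 2Q = 0.98, giving −¼ ln(0.98) = 0.005051.
d = 0.226121 + 0.005051 = 0.231172.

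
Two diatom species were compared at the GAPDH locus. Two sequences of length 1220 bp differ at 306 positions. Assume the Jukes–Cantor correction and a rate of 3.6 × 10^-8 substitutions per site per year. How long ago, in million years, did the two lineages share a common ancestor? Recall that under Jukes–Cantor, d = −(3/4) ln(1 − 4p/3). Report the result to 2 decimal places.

p = 306/1220 ≈ 0.25082.
d = −(3/4) ln(1 − 4p/3) = −0.75 ln(1 − 0.334427) = −0.75 ln(0.665573)
  = −0.75 × (-0.407107) = 0.305330 substitutions/site.
Under a molecular clock d = 2μt, so t = d/(2μ) = 0.305330 / (2 × 3.6 × 10^-8) = 4.24 million years.

4.24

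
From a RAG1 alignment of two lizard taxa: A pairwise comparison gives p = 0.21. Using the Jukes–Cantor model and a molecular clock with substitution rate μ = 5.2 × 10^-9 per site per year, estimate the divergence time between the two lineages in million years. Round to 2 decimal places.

d = −(3/4) ln(1 − 4p/3) = −0.75 ln(1 − 0.28) = −0.75 ln(0.72)
  = −0.75 × (-0.328504) = 0.246378 substitutions/site.
Under a molecular clock d = 2μt, so t = d/(2μ) = 0.246378 / (2 × 5.2 × 10^-9) = 23.69 million years.

23.69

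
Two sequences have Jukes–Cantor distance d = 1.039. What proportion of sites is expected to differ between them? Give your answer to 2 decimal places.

p = (3/4)(1 − e^(−4d/3)) = 0.75 × (1 − e^(-1.385333)) = 0.75 × (1 − 0.250240) = 0.562320.

0.56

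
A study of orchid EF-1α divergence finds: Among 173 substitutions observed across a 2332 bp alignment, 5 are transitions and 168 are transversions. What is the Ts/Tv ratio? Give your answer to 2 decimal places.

0.03

R = 5/168 = 0.029761… ≈ 0.03 (to 2 d.p.).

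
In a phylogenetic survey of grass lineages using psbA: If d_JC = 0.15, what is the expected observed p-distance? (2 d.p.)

p = (3/4)(1 − e^(−4d/3)) = 0.75 × (1 − e^(-0.2)) = 0.75 × (1 − 0.818731) = 0.135952.

0.14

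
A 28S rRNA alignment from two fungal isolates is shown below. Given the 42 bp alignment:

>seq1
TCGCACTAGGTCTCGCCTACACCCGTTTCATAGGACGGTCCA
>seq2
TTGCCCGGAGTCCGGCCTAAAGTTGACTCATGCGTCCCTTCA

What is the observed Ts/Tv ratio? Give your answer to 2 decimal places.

Transitions are A↔G and C↔T; transversions are all other mismatches.
Transitions: 9. Transversions: 10.
R = 9/10 = 0.90.

0.90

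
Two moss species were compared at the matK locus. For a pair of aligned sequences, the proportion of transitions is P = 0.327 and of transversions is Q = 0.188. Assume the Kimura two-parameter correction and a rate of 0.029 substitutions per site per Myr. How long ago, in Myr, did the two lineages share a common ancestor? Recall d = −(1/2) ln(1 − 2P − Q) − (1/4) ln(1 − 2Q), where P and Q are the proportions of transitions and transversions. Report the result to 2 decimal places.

Under the Kimura two-parameter model, d = −½ ln(1 − 2P − Q) − ¼ ln(1 − 2Q).
1 − 2P − Q = 0.158, giving −½ ln(0.158) = 0.922580.
1 − 2Q = 0.624, giving −¼ ln(0.624) = 0.117901.
d = 0.922580 + 0.117901 = 1.040481.
Under a molecular clock d = 2μt, so t = d/(2μ) = 1.040481 / (2 × 0.029) = 17.94 Myr.

17.94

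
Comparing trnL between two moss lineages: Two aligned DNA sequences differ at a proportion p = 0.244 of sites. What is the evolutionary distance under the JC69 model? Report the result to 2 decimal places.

d = −(3/4) ln(1 − 4p/3) = −0.75 ln(1 − 0.325333) = −0.75 ln(0.674667)
  = −0.75 × (-0.393536) = 0.295152 substitutions/site.

0.30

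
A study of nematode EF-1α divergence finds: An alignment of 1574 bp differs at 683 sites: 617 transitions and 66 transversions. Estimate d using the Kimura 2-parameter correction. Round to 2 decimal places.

0.90

P = 617/1574 ≈ 0.391995 and Q = 66/1574 ≈ 0.041931.
Under the Kimura two-parameter model, d = −½ ln(1 − 2P − Q) − ¼ ln(1 − 2Q).
1 − 2P − Q = 0.174079, giving −½ ln(0.174079) = 0.874123.
1 − 2Q = 0.916138, giving −¼ ln(0.916138) = 0.021897.
d = 0.874123 + 0.021897 = 0.896020.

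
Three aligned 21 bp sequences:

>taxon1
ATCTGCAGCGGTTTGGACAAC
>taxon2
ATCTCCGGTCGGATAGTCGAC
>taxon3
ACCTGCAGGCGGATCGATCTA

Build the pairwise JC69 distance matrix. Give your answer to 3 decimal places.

d(taxon1,taxon2) = 0.635, d(taxon1,taxon3) = 0.756, d(taxon2,taxon3) = 0.756

taxon1–taxon2: 9/21 sites differ → p ≈ 0.428571, d = −0.75 ln(1 − 0.571428) = 0.635472 ≈ 0.635.
taxon1–taxon3: 10/21 sites differ → p ≈ 0.47619, d = −0.75 ln(1 − 0.63492) = 0.755729 ≈ 0.756.
taxon2–taxon3: 10/21 sites differ → p ≈ 0.47619, d = −0.75 ln(1 − 0.63492) = 0.755729 ≈ 0.756.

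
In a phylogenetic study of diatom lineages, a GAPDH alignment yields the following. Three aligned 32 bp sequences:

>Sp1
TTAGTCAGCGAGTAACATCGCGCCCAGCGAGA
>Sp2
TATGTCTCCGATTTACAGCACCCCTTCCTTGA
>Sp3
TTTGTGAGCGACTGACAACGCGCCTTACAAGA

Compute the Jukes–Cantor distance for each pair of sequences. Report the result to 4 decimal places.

d(Sp1,Sp2) = 0.6566, d(Sp1,Sp3) = 0.3525, d(Sp2,Sp3) = 0.5199

Sp1–Sp2: 14/32 sites differ → p = 0.4375, d = −0.75 ln(1 − 0.583333) = 0.656601 ≈ 0.6566.
Sp1–Sp3: 9/32 sites differ → p = 0.28125, d = −0.75 ln(1 − 0.375) = 0.352503 ≈ 0.3525.
Sp2–Sp3: 12/32 sites differ → p = 0.375, d = −0.75 ln(1 − 0.5) = 0.519860 ≈ 0.5199.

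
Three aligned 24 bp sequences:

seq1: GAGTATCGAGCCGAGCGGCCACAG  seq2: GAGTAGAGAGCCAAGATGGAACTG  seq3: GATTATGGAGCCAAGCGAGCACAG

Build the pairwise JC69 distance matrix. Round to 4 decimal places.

seq1–seq2: 8/24 sites differ → p ≈ 0.333333, d = −0.75 ln(1 − 0.444444) = 0.440839 ≈ 0.4408.
seq1–seq3: 5/24 sites differ → p ≈ 0.208333, d = −0.75 ln(1 − 0.277777) = 0.244066 ≈ 0.2441.
seq2–seq3: 8/24 sites differ → p ≈ 0.333333, d = −0.75 ln(1 − 0.444444) = 0.440839 ≈ 0.4408.

d(seq1,seq2) = 0.4408, d(seq1,seq3) = 0.2441, d(seq2,seq3) = 0.4408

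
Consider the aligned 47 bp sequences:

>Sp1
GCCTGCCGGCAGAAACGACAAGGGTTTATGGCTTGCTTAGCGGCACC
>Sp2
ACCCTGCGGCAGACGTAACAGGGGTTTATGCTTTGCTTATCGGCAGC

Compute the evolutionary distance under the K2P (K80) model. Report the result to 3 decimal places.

Of 47 sites, 7 differences are transitions and 6 are transversions, so P = 7/47 ≈ 0.148936 and Q = 6/47 ≈ 0.12766.
Under the Kimura two-parameter model, d = −½ ln(1 − 2P − Q) − ¼ ln(1 − 2Q).
1 − 2P − Q = 0.574468, giving −½ ln(0.574468) = 0.277155.
1 − 2Q = 0.74468, giving −¼ ln(0.74468) = 0.073700.
d = 0.277155 + 0.073700 = 0.350855.

0.351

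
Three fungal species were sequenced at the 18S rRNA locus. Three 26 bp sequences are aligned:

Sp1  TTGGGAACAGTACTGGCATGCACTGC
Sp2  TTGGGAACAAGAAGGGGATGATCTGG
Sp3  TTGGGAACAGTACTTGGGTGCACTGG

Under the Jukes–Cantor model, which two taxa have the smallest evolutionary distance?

Sp1 and Sp3

Sp1–Sp2: 8/26 differ, p = 0.308, d = 0.396.
Sp1–Sp3: 4/26 differ, p = 0.154, d = 0.172.
Sp2–Sp3: 8/26 differ, p = 0.308, d = 0.396.
The smallest distance is between Sp1 and Sp3.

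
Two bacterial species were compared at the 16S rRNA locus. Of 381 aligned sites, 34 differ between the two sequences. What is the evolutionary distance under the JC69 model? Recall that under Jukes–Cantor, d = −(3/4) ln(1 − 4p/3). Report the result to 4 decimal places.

0.0950

p = 34/381 ≈ 0.089239.
d = −(3/4) ln(1 − 4p/3) = −0.75 ln(1 − 0.118985) = −0.75 ln(0.881015)
  = −0.75 × (-0.126681) = 0.095011 substitutions/site.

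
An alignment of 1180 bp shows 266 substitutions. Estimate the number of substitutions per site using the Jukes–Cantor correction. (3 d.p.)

0.268

p = 266/1180 ≈ 0.225424.
d = −(3/4) ln(1 − 4p/3) = −0.75 ln(1 − 0.300565) = −0.75 ln(0.699435)
  = −0.75 × (-0.357482) = 0.268112 substitutions/site.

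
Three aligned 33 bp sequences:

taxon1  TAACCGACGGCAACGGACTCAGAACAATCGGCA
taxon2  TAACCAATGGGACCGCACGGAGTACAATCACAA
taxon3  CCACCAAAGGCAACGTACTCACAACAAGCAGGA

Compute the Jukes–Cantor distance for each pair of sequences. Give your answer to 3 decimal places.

d(taxon1,taxon2) = 0.441, d(taxon1,taxon3) = 0.339, d(taxon2,taxon3) = 0.559

taxon1–taxon2: 11/33 sites differ → p ≈ 0.333333, d = −0.75 ln(1 − 0.444444) = 0.440839 ≈ 0.441.
taxon1–taxon3: 9/33 sites differ → p ≈ 0.272727, d = −0.75 ln(1 − 0.363636) = 0.338988 ≈ 0.339.
taxon2–taxon3: 13/33 sites differ → p ≈ 0.393939, d = −0.75 ln(1 − 0.525252) = 0.558728 ≈ 0.559.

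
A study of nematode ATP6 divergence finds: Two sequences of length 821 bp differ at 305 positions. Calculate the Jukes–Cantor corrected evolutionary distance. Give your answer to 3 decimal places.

p = 305/821 ≈ 0.371498.
d = −(3/4) ln(1 − 4p/3) = −0.75 ln(1 − 0.495331) = −0.75 ln(0.504669)
  = −0.75 × (-0.683853) = 0.512890 substitutions/site.

0.513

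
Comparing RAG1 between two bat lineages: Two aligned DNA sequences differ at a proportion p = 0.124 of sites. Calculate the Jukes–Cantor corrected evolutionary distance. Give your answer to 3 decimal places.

0.136

d = −(3/4) ln(1 − 4p/3) = −0.75 ln(1 − 0.165333) = −0.75 ln(0.834667)
  = −0.75 × (-0.180722) = 0.135542 substitutions/site.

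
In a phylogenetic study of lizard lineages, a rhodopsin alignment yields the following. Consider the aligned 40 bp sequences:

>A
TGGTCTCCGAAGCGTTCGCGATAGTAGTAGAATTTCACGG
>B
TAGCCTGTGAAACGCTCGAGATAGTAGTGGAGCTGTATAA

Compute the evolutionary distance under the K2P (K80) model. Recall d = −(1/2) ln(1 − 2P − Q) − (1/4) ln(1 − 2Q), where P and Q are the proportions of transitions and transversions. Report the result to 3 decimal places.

0.603

Of 40 sites, 12 differences are transitions and 3 are transversions, so P = 12/40 = 0.3 and Q = 3/40 = 0.075.
Under the Kimura two-parameter model, d = −½ ln(1 − 2P − Q) − ¼ ln(1 − 2Q).
1 − 2P − Q = 0.325, giving −½ ln(0.325) = 0.561965.
1 − 2Q = 0.85, giving −¼ ln(0.85) = 0.040630.
d = 0.561965 + 0.040630 = 0.602595.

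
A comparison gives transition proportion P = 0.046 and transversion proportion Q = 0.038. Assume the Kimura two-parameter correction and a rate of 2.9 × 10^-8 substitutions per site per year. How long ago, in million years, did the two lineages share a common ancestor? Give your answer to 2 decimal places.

Under the Kimura two-parameter model, d = −½ ln(1 − 2P − Q) − ¼ ln(1 − 2Q).
1 − 2P − Q = 0.87, giving −½ ln(0.87) = 0.069631.
1 − 2Q = 0.924, giving −¼ ln(0.924) = 0.019761.
d = 0.069631 + 0.019761 = 0.089392.
Under a molecular clock d = 2μt, so t = d/(2μ) = 0.089392 / (2 × 2.9 × 10^-8) = 1.54 million years.

1.54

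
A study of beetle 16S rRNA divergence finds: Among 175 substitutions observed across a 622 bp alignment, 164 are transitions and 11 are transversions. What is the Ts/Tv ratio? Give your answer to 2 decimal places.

R = 164/11 = 14.909090… ≈ 14.91 (to 2 d.p.).

14.91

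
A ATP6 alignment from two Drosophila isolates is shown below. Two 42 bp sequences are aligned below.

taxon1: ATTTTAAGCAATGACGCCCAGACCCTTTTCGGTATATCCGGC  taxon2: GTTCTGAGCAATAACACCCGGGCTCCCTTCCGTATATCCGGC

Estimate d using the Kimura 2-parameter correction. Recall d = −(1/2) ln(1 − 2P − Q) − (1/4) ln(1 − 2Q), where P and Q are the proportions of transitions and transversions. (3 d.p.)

Of 42 sites, 10 differences are transitions and 1 are transversions, so P = 10/42 ≈ 0.238095 and Q = 1/42 ≈ 0.02381.
Under the Kimura two-parameter model, d = −½ ln(1 − 2P − Q) − ¼ ln(1 − 2Q).
1 − 2P − Q = 0.5, giving −½ ln(0.5) = 0.346574.
1 − 2Q = 0.95238, giving −¼ ln(0.95238) = 0.012198.
d = 0.346574 + 0.012198 = 0.358772.

0.359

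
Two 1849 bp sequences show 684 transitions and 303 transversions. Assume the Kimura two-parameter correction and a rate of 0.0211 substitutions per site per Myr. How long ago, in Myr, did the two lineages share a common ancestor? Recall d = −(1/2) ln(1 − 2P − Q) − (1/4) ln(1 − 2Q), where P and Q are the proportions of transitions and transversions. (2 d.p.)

30.09

P = 684/1849 ≈ 0.36993 and Q = 303/1849 ≈ 0.163872.
Under the Kimura two-parameter model, d = −½ ln(1 − 2P − Q) − ¼ ln(1 − 2Q).
1 − 2P − Q = 0.096268, giving −½ ln(0.096268) = 1.170310.
1 − 2Q = 0.672256, giving −¼ ln(0.672256) = 0.099279.
d = 1.170310 + 0.099279 = 1.269589.
Under a molecular clock d = 2μt, so t = d/(2μ) = 1.269589 / (2 × 0.0211) = 30.09 Myr.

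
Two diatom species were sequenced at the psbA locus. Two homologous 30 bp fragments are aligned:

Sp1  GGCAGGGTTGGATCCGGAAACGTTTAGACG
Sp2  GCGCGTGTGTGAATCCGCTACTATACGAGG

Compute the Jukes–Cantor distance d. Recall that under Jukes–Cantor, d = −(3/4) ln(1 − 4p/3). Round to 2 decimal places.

The sequences differ at 16 of 30 sites, so p = 16/30 ≈ 0.533333.
d = −(3/4) ln(1 − 4p/3) = −0.75 ln(1 − 0.711111) = −0.75 ln(0.288889)
  = −0.75 × (-1.241713) = 0.931285 substitutions/site.

0.93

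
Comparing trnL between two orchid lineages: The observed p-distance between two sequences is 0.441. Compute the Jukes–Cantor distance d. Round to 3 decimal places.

0.665

d = −(3/4) ln(1 − 4p/3) = −0.75 ln(1 − 0.588) = −0.75 ln(0.412)
  = −0.75 × (-0.886732) = 0.665049 substitutions/site.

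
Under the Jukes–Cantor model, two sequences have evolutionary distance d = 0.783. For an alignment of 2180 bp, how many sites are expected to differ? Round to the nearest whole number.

1059

Invert JC69: p = (3/4)(1 − e^(−4d/3)) = 0.75 × (1 − e^(-1.044)) = 0.75 × (1 − 0.352044) = 0.485967.
Expected differing sites = pL ≈ 0.485967 × 2180 = 1059.40806 ≈ 1059.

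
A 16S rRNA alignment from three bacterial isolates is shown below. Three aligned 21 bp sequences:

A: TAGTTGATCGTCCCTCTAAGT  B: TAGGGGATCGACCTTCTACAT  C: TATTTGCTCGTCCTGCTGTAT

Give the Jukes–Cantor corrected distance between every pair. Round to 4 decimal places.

d(A,B) = 0.3597, d(A,C) = 0.4408, d(B,C) = 0.5319

A–B: 6/21 sites differ → p ≈ 0.285714, d = −0.75 ln(1 − 0.380952) = 0.359679 ≈ 0.3597.
A–C: 7/21 sites differ → p ≈ 0.333333, d = −0.75 ln(1 − 0.444444) = 0.440839 ≈ 0.4408.
B–C: 8/21 sites differ → p ≈ 0.380952, d = −0.75 ln(1 − 0.507936) = 0.531860 ≈ 0.5319.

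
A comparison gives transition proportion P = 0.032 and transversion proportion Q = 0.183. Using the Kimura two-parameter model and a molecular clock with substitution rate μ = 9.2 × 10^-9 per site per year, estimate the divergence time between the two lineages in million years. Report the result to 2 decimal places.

Under the Kimura two-parameter model, d = −½ ln(1 − 2P − Q) − ¼ ln(1 − 2Q).
1 − 2P − Q = 0.753, giving −½ ln(0.753) = 0.141845.
1 − 2Q = 0.634, giving −¼ ln(0.634) = 0.113927.
d = 0.141845 + 0.113927 = 0.255772.
Under a molecular clock d = 2μt, so t = d/(2μ) = 0.255772 / (2 × 9.2 × 10^-9) = 13.90 million years.

13.90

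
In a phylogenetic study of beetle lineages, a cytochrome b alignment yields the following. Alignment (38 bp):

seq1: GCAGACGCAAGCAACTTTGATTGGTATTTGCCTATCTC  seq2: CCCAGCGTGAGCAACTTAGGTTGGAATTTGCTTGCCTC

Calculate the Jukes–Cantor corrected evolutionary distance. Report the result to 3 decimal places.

0.410

The sequences differ at 12 of 38 sites, so p = 12/38 ≈ 0.315789.
d = −(3/4) ln(1 − 4p/3) = −0.75 ln(1 − 0.421052) = −0.75 ln(0.578948)
  = −0.75 × (-0.546543) = 0.409907 substitutions/site.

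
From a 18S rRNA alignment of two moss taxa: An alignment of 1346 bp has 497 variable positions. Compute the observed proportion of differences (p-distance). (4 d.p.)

0.3692

p = 497/1346 = 0.369242… ≈ 0.3692 (to 4 d.p.).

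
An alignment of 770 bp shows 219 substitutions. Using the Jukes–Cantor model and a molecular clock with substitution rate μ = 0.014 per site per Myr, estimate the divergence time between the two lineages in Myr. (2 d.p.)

12.77

p = 219/770 ≈ 0.284416.
d = −(3/4) ln(1 − 4p/3) = −0.75 ln(1 − 0.379221) = −0.75 ln(0.620779)
  = −0.75 × (-0.476780) = 0.357585 substitutions/site.
Under a molecular clock d = 2μt, so t = d/(2μ) = 0.357585 / (2 × 0.014) = 12.77 Myr.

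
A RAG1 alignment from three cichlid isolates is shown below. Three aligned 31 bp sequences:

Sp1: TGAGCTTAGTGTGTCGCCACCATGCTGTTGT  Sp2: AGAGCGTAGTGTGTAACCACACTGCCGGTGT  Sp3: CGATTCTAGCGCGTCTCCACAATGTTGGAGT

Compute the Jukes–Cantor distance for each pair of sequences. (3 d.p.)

d(Sp1,Sp2) = 0.316, d(Sp1,Sp3) = 0.481, d(Sp2,Sp3) = 0.544

Sp1–Sp2: 8/31 sites differ → p ≈ 0.258065, d = −0.75 ln(1 − 0.344087) = 0.316295 ≈ 0.316.
Sp1–Sp3: 11/31 sites differ → p ≈ 0.354839, d = −0.75 ln(1 − 0.473119) = 0.480585 ≈ 0.481.
Sp2–Sp3: 12/31 sites differ → p ≈ 0.387097, d = −0.75 ln(1 − 0.516129) = 0.544453 ≈ 0.544.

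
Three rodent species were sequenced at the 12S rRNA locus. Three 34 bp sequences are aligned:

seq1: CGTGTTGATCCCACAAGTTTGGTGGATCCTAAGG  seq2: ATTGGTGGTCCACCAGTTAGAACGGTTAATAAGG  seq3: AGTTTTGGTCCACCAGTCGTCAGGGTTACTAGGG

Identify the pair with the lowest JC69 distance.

seq2 and seq3

seq1–seq2: 16/34 differ, p = 0.471, d = 0.741.
seq1–seq3: 15/34 differ, p = 0.441, d = 0.665.
seq2–seq3: 10/34 differ, p = 0.294, d = 0.373.
The smallest distance is between seq2 and seq3.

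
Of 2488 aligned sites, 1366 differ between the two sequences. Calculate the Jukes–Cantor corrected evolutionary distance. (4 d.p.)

p = 1366/2488 ≈ 0.549035.
d = −(3/4) ln(1 − 4p/3) = −0.75 ln(1 − 0.732047) = −0.75 ln(0.267953)
  = −0.75 × (-1.316944) = 0.987708 substitutions/site.

0.9877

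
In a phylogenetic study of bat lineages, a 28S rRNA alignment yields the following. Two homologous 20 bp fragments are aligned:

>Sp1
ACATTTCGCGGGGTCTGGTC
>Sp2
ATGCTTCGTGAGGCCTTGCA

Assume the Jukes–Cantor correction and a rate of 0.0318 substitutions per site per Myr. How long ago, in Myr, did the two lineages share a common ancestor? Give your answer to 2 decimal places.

10.81

The sequences differ at 9 of 20 sites (2, 3, 4, 9, 11, 14, 17, 19, 20), so p = 9/20 = 0.45.
d = −(3/4) ln(1 − 4p/3) = −0.75 ln(1 − 0.6) = −0.75 ln(0.4)
  = −0.75 × (-0.916291) = 0.687218 substitutions/site.
Under a molecular clock d = 2μt, so t = d/(2μ) = 0.687218 / (2 × 0.0318) = 10.81 Myr.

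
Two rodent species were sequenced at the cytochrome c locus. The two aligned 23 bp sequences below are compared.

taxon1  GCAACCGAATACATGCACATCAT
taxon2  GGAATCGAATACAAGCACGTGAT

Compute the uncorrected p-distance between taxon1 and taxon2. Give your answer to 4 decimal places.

The sequences differ at 5 of 23 positions (sites 2, 5, 14, 19, 21).
p = 5/23 = 0.217391… ≈ 0.2174 (to 4 d.p.).

0.2174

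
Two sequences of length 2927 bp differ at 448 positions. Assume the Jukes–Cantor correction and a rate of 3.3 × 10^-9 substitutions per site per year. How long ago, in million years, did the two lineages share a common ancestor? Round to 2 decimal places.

p = 448/2927 ≈ 0.153058.
d = −(3/4) ln(1 − 4p/3) = −0.75 ln(1 − 0.204077) = −0.75 ln(0.795923)
  = −0.75 × (-0.228253) = 0.171190 substitutions/site.
Under a molecular clock d = 2μt, so t = d/(2μ) = 0.171190 / (2 × 3.3 × 10^-9) = 25.94 million years.

25.94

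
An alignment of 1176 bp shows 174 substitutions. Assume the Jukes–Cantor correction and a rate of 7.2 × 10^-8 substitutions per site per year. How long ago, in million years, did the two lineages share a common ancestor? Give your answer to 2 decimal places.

p = 174/1176 ≈ 0.147959.
d = −(3/4) ln(1 − 4p/3) = −0.75 ln(1 − 0.197279) = −0.75 ln(0.802721)
  = −0.75 × (-0.219748) = 0.164811 substitutions/site.
Under a molecular clock d = 2μt, so t = d/(2μ) = 0.164811 / (2 × 7.2 × 10^-8) = 1.14 million years.

1.14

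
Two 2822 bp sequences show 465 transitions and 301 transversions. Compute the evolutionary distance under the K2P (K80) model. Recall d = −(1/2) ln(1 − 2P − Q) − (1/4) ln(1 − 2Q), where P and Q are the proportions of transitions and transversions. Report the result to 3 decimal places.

P = 465/2822 ≈ 0.164777 and Q = 301/2822 ≈ 0.106662.
Under the Kimura two-parameter model, d = −½ ln(1 − 2P − Q) − ¼ ln(1 − 2Q).
1 − 2P − Q = 0.563784, giving −½ ln(0.563784) = 0.286542.
1 − 2Q = 0.786676, giving −¼ ln(0.786676) = 0.059985.
d = 0.286542 + 0.059985 = 0.346527.

0.347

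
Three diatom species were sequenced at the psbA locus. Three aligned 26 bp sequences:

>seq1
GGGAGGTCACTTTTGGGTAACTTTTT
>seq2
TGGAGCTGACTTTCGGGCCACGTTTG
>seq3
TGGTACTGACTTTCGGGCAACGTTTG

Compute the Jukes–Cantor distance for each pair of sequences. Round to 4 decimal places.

d(seq1,seq2) = 0.3961, d(seq1,seq3) = 0.4643, d(seq2,seq3) = 0.1253

seq1–seq2: 8/26 sites differ → p ≈ 0.307692, d = −0.75 ln(1 − 0.410256) = 0.396050 ≈ 0.3961.
seq1–seq3: 9/26 sites differ → p ≈ 0.346154, d = −0.75 ln(1 − 0.461539) = 0.464280 ≈ 0.4643.
seq2–seq3: 3/26 sites differ → p ≈ 0.115385, d = −0.75 ln(1 − 0.153847) = 0.125291 ≈ 0.1253.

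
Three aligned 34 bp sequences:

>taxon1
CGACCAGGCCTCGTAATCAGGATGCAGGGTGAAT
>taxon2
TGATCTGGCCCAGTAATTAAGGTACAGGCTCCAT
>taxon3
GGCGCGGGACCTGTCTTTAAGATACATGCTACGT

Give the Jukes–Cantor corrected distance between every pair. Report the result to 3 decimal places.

taxon1–taxon2: 12/34 sites differ → p ≈ 0.352941, d = −0.75 ln(1 − 0.470588) = 0.476991 ≈ 0.477.
taxon1–taxon3: 17/34 sites differ → p = 0.5, d = −0.75 ln(1 − 0.666667) = 0.823960 ≈ 0.824.
taxon2–taxon3: 12/34 sites differ → p ≈ 0.352941, d = −0.75 ln(1 − 0.470588) = 0.476991 ≈ 0.477.

d(taxon1,taxon2) = 0.477, d(taxon1,taxon3) = 0.824, d(taxon2,taxon3) = 0.477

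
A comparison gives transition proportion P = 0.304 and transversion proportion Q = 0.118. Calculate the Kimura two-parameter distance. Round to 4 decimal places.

0.7146

Under the Kimura two-parameter model, d = −½ ln(1 − 2P − Q) − ¼ ln(1 − 2Q).
1 − 2P − Q = 0.274, giving −½ ln(0.274) = 0.647314.
1 − 2Q = 0.764, giving −¼ ln(0.764) = 0.067297.
d = 0.647314 + 0.067297 = 0.714611.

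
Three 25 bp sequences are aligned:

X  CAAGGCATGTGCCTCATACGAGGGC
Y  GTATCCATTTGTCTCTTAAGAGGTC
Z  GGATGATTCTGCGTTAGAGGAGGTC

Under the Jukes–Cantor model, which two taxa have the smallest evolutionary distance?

X and Y

X–Y: 9/25 differ, p = 0.360, d = 0.490.
X–Z: 11/25 differ, p = 0.440, d = 0.663.
Y–Z: 11/25 differ, p = 0.440, d = 0.663.
The smallest distance is between X and Y.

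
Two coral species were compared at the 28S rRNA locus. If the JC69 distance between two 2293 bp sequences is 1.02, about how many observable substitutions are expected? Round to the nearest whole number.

1278

Invert JC69: p = (3/4)(1 − e^(−4d/3)) = 0.75 × (1 − e^(-1.36)) = 0.75 × (1 − 0.256661) = 0.557504.
Expected differing sites = pL ≈ 0.557504 × 2293 = 1278.356672 ≈ 1278.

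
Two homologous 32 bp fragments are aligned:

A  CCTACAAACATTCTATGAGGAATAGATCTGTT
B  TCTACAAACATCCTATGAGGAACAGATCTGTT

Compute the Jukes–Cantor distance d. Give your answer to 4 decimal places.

0.1001

The sequences differ at 3 of 32 sites (1, 12, 23), so p = 3/32 = 0.09375.
d = −(3/4) ln(1 − 4p/3) = −0.75 ln(1 − 0.125) = −0.75 ln(0.875)
  = −0.75 × (-0.133531) = 0.100148 substitutions/site.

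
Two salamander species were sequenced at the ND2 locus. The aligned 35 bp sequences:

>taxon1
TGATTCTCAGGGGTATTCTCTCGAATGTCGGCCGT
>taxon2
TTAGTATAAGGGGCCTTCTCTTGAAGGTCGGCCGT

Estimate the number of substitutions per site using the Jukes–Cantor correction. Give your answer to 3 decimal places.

0.273

The sequences differ at 8 of 35 sites (2, 4, 6, 8, 14, 15, 22, 26), so p = 8/35 ≈ 0.228571.
d = −(3/4) ln(1 − 4p/3) = −0.75 ln(1 − 0.304761) = −0.75 ln(0.695239)
  = −0.75 × (-0.363500) = 0.272625 substitutions/site.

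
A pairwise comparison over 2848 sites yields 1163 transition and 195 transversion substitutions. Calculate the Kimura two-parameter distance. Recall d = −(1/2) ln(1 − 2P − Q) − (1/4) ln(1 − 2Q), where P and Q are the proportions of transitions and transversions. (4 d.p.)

1.1190

P = 1163/2848 ≈ 0.408357 and Q = 195/2848 ≈ 0.068469.
Under the Kimura two-parameter model, d = −½ ln(1 − 2P − Q) − ¼ ln(1 − 2Q).
1 − 2P − Q = 0.114817, giving −½ ln(0.114817) = 1.082208.
1 − 2Q = 0.863062, giving −¼ ln(0.863062) = 0.036817.
d = 1.082208 + 0.036817 = 1.119025.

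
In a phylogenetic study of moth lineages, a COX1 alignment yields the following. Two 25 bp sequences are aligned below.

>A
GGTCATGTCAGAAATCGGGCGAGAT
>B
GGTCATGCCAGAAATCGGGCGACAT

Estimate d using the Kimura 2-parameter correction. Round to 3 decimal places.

0.085

Of 25 sites, 1 differences are transitions and 1 are transversions, so P = 1/25 = 0.04 and Q = 1/25 = 0.04.
Under the Kimura two-parameter model, d = −½ ln(1 − 2P − Q) − ¼ ln(1 − 2Q).
1 − 2P − Q = 0.88, giving −½ ln(0.88) = 0.063917.
1 − 2Q = 0.92, giving −¼ ln(0.92) = 0.020845.
d = 0.063917 + 0.020845 = 0.084762.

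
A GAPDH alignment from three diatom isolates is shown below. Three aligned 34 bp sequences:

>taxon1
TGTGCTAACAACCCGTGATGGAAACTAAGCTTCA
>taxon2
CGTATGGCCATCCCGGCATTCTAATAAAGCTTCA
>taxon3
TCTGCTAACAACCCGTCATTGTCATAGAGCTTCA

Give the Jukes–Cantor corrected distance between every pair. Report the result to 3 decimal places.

taxon1–taxon2: 14/34 sites differ → p ≈ 0.411765, d = −0.75 ln(1 − 0.54902) = 0.597249 ≈ 0.597.
taxon1–taxon3: 8/34 sites differ → p ≈ 0.235294, d = −0.75 ln(1 − 0.313725) = 0.282358 ≈ 0.282.
taxon2–taxon3: 12/34 sites differ → p ≈ 0.352941, d = −0.75 ln(1 − 0.470588) = 0.476991 ≈ 0.477.

d(taxon1,taxon2) = 0.597, d(taxon1,taxon3) = 0.282, d(taxon2,taxon3) = 0.477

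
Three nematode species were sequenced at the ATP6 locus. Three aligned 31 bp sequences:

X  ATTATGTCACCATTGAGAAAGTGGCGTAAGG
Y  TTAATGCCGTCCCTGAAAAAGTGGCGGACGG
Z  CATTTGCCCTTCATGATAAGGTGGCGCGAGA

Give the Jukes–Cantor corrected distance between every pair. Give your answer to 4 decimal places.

d(X,Y) = 0.4217, d(X,Z) = 0.6913, d(Y,Z) = 0.6143

X–Y: 10/31 sites differ → p ≈ 0.322581, d = −0.75 ln(1 − 0.430108) = 0.421731 ≈ 0.4217.
X–Z: 14/31 sites differ → p ≈ 0.451613, d = −0.75 ln(1 − 0.602151) = 0.691262 ≈ 0.6913.
Y–Z: 13/31 sites differ → p ≈ 0.419355, d = −0.75 ln(1 − 0.55914) = 0.614271 ≈ 0.6143.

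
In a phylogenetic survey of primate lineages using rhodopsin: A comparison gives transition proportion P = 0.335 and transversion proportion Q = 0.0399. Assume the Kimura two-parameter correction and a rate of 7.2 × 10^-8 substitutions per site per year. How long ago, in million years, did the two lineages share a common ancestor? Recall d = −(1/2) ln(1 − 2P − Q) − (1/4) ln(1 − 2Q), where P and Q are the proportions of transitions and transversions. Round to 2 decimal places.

Under the Kimura two-parameter model, d = −½ ln(1 − 2P − Q) − ¼ ln(1 − 2Q).
1 − 2P − Q = 0.2901, giving −½ ln(0.2901) = 0.618765.
1 − 2Q = 0.9202, giving −¼ ln(0.9202) = 0.020791.
d = 0.618765 + 0.020791 = 0.639556.
Under a molecular clock d = 2μt, so t = d/(2μ) = 0.639556 / (2 × 7.2 × 10^-8) = 4.44 million years.

4.44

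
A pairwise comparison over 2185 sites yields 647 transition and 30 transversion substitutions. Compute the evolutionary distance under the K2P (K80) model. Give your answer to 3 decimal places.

0.473

P = 647/2185 ≈ 0.29611 and Q = 30/2185 ≈ 0.01373.
Under the Kimura two-parameter model, d = −½ ln(1 − 2P − Q) − ¼ ln(1 − 2Q).
1 − 2P − Q = 0.39405, giving −½ ln(0.39405) = 0.465639.
1 − 2Q = 0.97254, giving −¼ ln(0.97254) = 0.006961.
d = 0.465639 + 0.006961 = 0.472600.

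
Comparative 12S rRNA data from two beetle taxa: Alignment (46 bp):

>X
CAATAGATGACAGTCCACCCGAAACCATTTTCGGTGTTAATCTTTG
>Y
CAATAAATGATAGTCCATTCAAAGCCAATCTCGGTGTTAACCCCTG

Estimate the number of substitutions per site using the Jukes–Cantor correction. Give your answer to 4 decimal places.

0.2880

The sequences differ at 11 of 46 sites, so p = 11/46 ≈ 0.23913.
d = −(3/4) ln(1 − 4p/3) = −0.75 ln(1 − 0.31884) = −0.75 ln(0.68116)
  = −0.75 × (-0.383958) = 0.287969 substitutions/site.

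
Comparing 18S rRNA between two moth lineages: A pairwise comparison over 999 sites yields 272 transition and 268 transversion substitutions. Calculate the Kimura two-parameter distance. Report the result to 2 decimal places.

P = 272/999 ≈ 0.272272 and Q = 268/999 ≈ 0.268268.
Under the Kimura two-parameter model, d = −½ ln(1 − 2P − Q) − ¼ ln(1 − 2Q).
1 − 2P − Q = 0.187188, giving −½ ln(0.187188) = 0.837821.
1 − 2Q = 0.463464, giving −¼ ln(0.463464) = 0.192257.
d = 0.837821 + 0.192257 = 1.030078.

1.03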